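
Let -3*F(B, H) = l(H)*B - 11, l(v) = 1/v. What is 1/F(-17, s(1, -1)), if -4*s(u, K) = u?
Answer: -1/19 ≈ -0.052632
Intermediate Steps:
s(u, K) = -u/4
F(B, H) = 11/3 - B/(3*H) (F(B, H) = -(B/H - 11)/3 = -(-11 + B/H)/3 = 11/3 - B/(3*H))
1/F(-17, s(1, -1)) = 1/((-1*(-17) + 11*(-¼*1))/(3*((-¼*1)))) = 1/((17 + 11*(-¼))/(3*(-¼))) = 1/((⅓)*(-4)*(17 - 11/4)) = 1/((⅓)*(-4)*(57/4)) = 1/(-19) = -1/19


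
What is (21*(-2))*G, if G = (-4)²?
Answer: -672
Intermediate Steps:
G = 16
(21*(-2))*G = (21*(-2))*16 = -42*16 = -672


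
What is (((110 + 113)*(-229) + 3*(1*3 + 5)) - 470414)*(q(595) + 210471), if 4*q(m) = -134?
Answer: -219468214875/2 ≈ -1.0973e+11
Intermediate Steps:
q(m) = -67/2 (q(m) = (1/4)*(-134) = -67/2)
(((110 + 113)*(-229) + 3*(1*3 + 5)) - 470414)*(q(595) + 210471) = (((110 + 113)*(-229) + 3*(1*3 + 5)) - 470414)*(-67/2 + 210471) = ((223*(-229) + 3*(3 + 5)) - 470414)*(420875/2) = ((-51067 + 3*8) - 470414)*(420875/2) = ((-51067 + 24) - 470414)*(420875/2) = (-51043 - 470414)*(420875/2) = -521457*420875/2 = -219468214875/2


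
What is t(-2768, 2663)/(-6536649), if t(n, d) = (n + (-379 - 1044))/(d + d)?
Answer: 1397/11604730858 ≈ 1.2038e-7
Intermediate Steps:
t(n, d) = (-1423 + n)/(2*d) (t(n, d) = (n - 1423)/((2*d)) = (-1423 + n)*(1/(2*d)) = (-1423 + n)/(2*d))
t(-2768, 2663)/(-6536649) = ((½)*(-1423 - 2768)/2663)/(-6536649) = ((½)*(1/2663)*(-4191))*(-1/6536649) = -4191/5326*(-1/6536649) = 1397/11604730858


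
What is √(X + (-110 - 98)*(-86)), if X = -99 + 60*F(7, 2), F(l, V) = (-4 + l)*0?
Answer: √17789 ≈ 133.38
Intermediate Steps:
F(l, V) = 0
X = -99 (X = -99 + 60*0 = -99 + 0 = -99)
√(X + (-110 - 98)*(-86)) = √(-99 + (-110 - 98)*(-86)) = √(-99 - 208*(-86)) = √(-99 + 17888) = √17789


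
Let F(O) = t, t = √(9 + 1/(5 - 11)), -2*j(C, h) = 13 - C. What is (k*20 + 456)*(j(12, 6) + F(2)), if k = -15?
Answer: -78 + 26*√318 ≈ 385.65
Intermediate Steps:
j(C, h) = -13/2 + C/2 (j(C, h) = -(13 - C)/2 = -13/2 + C/2)
t = √318/6 (t = √(9 + 1/(-6)) = √(9 - ⅙) = √(53/6) = √318/6 ≈ 2.9721)
F(O) = √318/6
(k*20 + 456)*(j(12, 6) + F(2)) = (-15*20 + 456)*((-13/2 + (½)*12) + √318/6) = (-300 + 456)*((-13/2 + 6) + √318/6) = 156*(-½ + √318/6) = -78 + 26*√318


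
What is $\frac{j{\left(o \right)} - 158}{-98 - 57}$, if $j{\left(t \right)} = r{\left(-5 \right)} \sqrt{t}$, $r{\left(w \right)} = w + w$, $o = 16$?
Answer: $\frac{198}{155} \approx 1.2774$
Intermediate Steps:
$r{\left(w \right)} = 2 w$
$j{\left(t \right)} = - 10 \sqrt{t}$ ($j{\left(t \right)} = 2 \left(-5\right) \sqrt{t} = - 10 \sqrt{t}$)
$\frac{j{\left(o \right)} - 158}{-98 - 57} = \frac{- 10 \sqrt{16} - 158}{-98 - 57} = \frac{\left(-10\right) 4 - 158}{-155} = \left(-40 - 158\right) \left(- \frac{1}{155}\right) = \left(-198\right) \left(- \frac{1}{155}\right) = \frac{198}{155}$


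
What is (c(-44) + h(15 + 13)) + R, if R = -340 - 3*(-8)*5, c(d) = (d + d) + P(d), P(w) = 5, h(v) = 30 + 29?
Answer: -244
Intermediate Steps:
h(v) = 59
c(d) = 5 + 2*d (c(d) = (d + d) + 5 = 2*d + 5 = 5 + 2*d)
R = -220 (R = -340 - (-24)*5 = -340 - 1*(-120) = -340 + 120 = -220)
(c(-44) + h(15 + 13)) + R = ((5 + 2*(-44)) + 59) - 220 = ((5 - 88) + 59) - 220 = (-83 + 59) - 220 = -24 - 220 = -244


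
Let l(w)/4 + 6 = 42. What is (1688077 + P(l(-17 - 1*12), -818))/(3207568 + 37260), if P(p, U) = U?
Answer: 1687259/3244828 ≈ 0.51998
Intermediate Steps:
l(w) = 144 (l(w) = -24 + 4*42 = -24 + 168 = 144)
(1688077 + P(l(-17 - 1*12), -818))/(3207568 + 37260) = (1688077 - 818)/(3207568 + 37260) = 1687259/3244828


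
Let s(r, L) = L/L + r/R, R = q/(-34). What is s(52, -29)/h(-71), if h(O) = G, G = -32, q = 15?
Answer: 1753/480 ≈ 3.6521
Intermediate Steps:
h(O) = -32
R = -15/34 (R = 15/(-34) = 15*(-1/34) = -15/34 ≈ -0.44118)
s(r, L) = 1 - 34*r/15 (s(r, L) = L/L + r/(-15/34) = 1 + r*(-34/15) = 1 - 34*r/15)
s(52, -29)/h(-71) = (1 - 34/15*52)/(-32) = (1 - 1768/15)*(-1/32) = -1753/15*(-1/32) = 1753/480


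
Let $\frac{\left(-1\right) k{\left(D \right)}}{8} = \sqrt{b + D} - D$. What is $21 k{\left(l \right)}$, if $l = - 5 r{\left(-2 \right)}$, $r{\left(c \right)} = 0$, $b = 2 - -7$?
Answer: $-504$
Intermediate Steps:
$b = 9$ ($b = 2 + 7 = 9$)
$l = 0$ ($l = \left(-5\right) 0 = 0$)
$k{\left(D \right)} = - 8 \sqrt{9 + D} + 8 D$ ($k{\left(D \right)} = - 8 \left(\sqrt{9 + D} - D\right) = - 8 \sqrt{9 + D} + 8 D$)
$21 k{\left(l \right)} = 21 \left(- 8 \sqrt{9 + 0} + 8 \cdot 0\right) = 21 \left(- 8 \sqrt{9} + 0\right) = 21 \left(\left(-8\right) 3 + 0\right) = 21 \left(-24 + 0\right) = 21 \left(-24\right) = -504$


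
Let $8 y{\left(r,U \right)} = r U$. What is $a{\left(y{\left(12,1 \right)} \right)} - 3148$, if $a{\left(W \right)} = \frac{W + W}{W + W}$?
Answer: $-3147$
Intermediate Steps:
$y{\left(r,U \right)} = \frac{U r}{8}$ ($y{\left(r,U \right)} = \frac{r U}{8} = \frac{U r}{8}$)
$a{\left(W \right)} = 1$ ($a{\left(W \right)} = \frac{2 W}{2 W} = 2 W \frac{1}{2 W} = 1$)
$a{\left(y{\left(12,1 \right)} \right)} - 3148 = 1 - 3148 = -3147$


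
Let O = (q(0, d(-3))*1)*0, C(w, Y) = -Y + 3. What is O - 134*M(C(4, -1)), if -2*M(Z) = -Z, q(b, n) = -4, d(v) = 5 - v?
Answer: -268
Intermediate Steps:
C(w, Y) = 3 - Y
O = 0 (O = -4*1*0 = -4*0 = 0)
M(Z) = Z/2 (M(Z) = -(-1)*Z/2 = Z/2)
O - 134*M(C(4, -1)) = 0 - 67*(3 - 1*(-1)) = 0 - 67*(3 + 1) = 0 - 67*4 = 0 - 134*2 = 0 - 268 = -268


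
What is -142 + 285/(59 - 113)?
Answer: -2651/18 ≈ -147.28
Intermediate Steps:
-142 + 285/(59 - 113) = -142 + 285/(-54) = -142 - 1/54*285 = -142 - 95/18 = -2651/18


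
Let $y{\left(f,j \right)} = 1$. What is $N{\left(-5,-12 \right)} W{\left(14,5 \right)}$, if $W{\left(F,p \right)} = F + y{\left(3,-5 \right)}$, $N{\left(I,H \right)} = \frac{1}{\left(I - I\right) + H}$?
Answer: $- \frac{5}{4} \approx -1.25$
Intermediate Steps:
$N{\left(I,H \right)} = \frac{1}{H}$ ($N{\left(I,H \right)} = \frac{1}{0 + H} = \frac{1}{H}$)
$W{\left(F,p \right)} = 1 + F$ ($W{\left(F,p \right)} = F + 1 = 1 + F$)
$N{\left(-5,-12 \right)} W{\left(14,5 \right)} = \frac{1 + 14}{-12} = \left(- \frac{1}{12}\right) 15 = - \frac{5}{4}$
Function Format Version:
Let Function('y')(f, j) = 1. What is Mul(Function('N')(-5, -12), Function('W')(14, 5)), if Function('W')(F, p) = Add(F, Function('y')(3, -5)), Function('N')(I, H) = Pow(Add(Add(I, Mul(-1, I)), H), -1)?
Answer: Rational(-5, 4) ≈ -1.2500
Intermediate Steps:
Function('N')(I, H) = Pow(H, -1) (Function('N')(I, H) = Pow(Add(0, H), -1) = Pow(H, -1))
Function('W')(F, p) = Add(1, F) (Function('W')(F, p) = Add(F, 1) = Add(1, F))
Mul(Function('N')(-5, -12), Function('W')(14, 5)) = Mul(Pow(-12, -1), Add(1, 14)) = Mul(Rational(-1, 12), 15) = Rational(-5, 4)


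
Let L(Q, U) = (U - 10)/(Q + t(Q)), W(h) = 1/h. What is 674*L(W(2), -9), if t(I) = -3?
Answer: 25612/5 ≈ 5122.4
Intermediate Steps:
W(h) = 1/h
L(Q, U) = (-10 + U)/(-3 + Q) (L(Q, U) = (U - 10)/(Q - 3) = (-10 + U)/(-3 + Q))
674*L(W(2), -9) = 674*((-10 - 9)/(-3 + 1/2)) = 674*(-19/(-3 + ½)) = 674*(-19/(-5/2)) = 674*(-⅖*(-19)) = 674*(38/5) = 25612/5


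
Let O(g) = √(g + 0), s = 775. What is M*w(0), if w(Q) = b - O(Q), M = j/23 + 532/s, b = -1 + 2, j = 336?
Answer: 272636/17825 ≈ 15.295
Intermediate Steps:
O(g) = √g
b = 1
M = 272636/17825 (M = 336/23 + 532/775 = 272636/17825 ≈ 15.295)
w(Q) = 1 - √Q
M*w(0) = 272636*(1 - √0)/17825 = 272636*(1 - 1*0)/17825 = 272636*(1 + 0)/17825 = (272636/17825)*1 = 272636/17825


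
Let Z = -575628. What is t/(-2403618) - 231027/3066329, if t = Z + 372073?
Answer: 9837991987/1052897654046 ≈ 0.0093437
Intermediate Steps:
t = -203555 (t = -575628 + 372073 = -203555)
t/(-2403618) - 231027/3066329 = -203555/(-2403618) - 231027/3066329 = -203555*(-1/2403618) - 231027*1/3066329 = 203555/2403618 - 231027/3066329 = 9837991987/1052897654046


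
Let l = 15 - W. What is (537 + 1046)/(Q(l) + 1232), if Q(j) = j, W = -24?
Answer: 1583/1271 ≈ 1.2455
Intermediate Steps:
l = 39 (l = 15 - 1*(-24) = 15 + 24 = 39)
(537 + 1046)/(Q(l) + 1232) = (537 + 1046)/(39 + 1232) = 1583/1271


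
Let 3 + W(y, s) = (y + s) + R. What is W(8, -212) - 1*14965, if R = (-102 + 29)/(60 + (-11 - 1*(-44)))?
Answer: -1411069/93 ≈ -15173.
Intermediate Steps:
R = -73/93 (R = -73/(60 + (-11 + 44)) = -73/(60 + 33) = -73/93 ≈ -0.78495)
W(y, s) = -352/93 + s + y (W(y, s) = -3 + ((y + s) - 73/93) = -3 + ((s + y) - 73/93) = -3 + (-73/93 + s + y) = -352/93 + s + y)
W(8, -212) - 1*14965 = (-352/93 - 212 + 8) - 1*14965 = -19324/93 - 14965 = -1411069/93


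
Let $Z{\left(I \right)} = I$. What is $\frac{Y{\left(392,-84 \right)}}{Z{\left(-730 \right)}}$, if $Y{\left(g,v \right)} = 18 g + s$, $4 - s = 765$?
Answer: $- \frac{1259}{146} \approx -8.6233$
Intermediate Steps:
$s = -761$ ($s = 4 - 765 = -761$)
$Y{\left(g,v \right)} = -761 + 18 g$ ($Y{\left(g,v \right)} = 18 g - 761 = -761 + 18 g$)
$\frac{Y{\left(392,-84 \right)}}{Z{\left(-730 \right)}} = \frac{-761 + 18 \cdot 392}{-730} = \left(-761 + 7056\right) \left(- \frac{1}{730}\right) = 6295 \left(- \frac{1}{730}\right) = - \frac{1259}{146}$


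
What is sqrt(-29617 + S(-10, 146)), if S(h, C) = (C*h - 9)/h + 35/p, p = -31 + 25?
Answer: I*sqrt(6632085)/15 ≈ 171.69*I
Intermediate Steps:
p = -6
S(h, C) = -35/6 + (-9 + C*h)/h (S(h, C) = (C*h - 9)/h + 35/(-6) = (-9 + C*h)/h + 35*(-1/6) = (-9 + C*h)/h - 35/6 = -35/6 + (-9 + C*h)/h)
sqrt(-29617 + S(-10, 146)) = sqrt(-29617 + (-35/6 + 146 - 9/(-10))) = sqrt(-29617 + (-35/6 + 146 - 9*(-1/10))) = sqrt(-29617 + (-35/6 + 146 + 9/10)) = sqrt(-29617 + 2116/15) = sqrt(-442139/15) = I*sqrt(6632085)/15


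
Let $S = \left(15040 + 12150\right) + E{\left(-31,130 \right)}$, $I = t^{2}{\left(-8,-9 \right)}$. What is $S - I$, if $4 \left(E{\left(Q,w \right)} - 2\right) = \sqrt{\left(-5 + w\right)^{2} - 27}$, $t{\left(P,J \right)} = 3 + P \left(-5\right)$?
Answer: $25343 + \frac{\sqrt{15598}}{4} \approx 25374.0$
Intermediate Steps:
$t{\left(P,J \right)} = 3 - 5 P$
$E{\left(Q,w \right)} = 2 + \frac{\sqrt{-27 + \left(-5 + w\right)^{2}}}{4}$ ($E{\left(Q,w \right)} = 2 + \frac{\sqrt{\left(-5 + w\right)^{2} - 27}}{4} = 2 + \frac{\sqrt{-27 + \left(-5 + w\right)^{2}}}{4}$)
$I = 1849$ ($I = \left(3 - -40\right)^{2} = \left(3 + 40\right)^{2} = 43^{2} = 1849$)
$S = 27192 + \frac{\sqrt{15598}}{4}$ ($S = \left(15040 + 12150\right) + \left(2 + \frac{\sqrt{-27 + \left(-5 + 130\right)^{2}}}{4}\right) = 27190 + \left(2 + \frac{\sqrt{-27 + 125^{2}}}{4}\right) = 27190 + \left(2 + \frac{\sqrt{-27 + 15625}}{4}\right) = 27190 + \left(2 + \frac{\sqrt{15598}}{4}\right) = 27192 + \frac{\sqrt{15598}}{4} \approx 27223.0$)
$S - I = \left(27192 + \frac{\sqrt{15598}}{4}\right) - 1849 = 25343 + \frac{\sqrt{15598}}{4}$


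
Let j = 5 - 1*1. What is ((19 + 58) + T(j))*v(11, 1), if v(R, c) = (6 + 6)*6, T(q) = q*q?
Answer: 6696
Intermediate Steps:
j = 4 (j = 5 - 1 = 4)
T(q) = q²
v(R, c) = 72 (v(R, c) = 12*6 = 72)
((19 + 58) + T(j))*v(11, 1) = ((19 + 58) + 4²)*72 = (77 + 16)*72 = 93*72 = 6696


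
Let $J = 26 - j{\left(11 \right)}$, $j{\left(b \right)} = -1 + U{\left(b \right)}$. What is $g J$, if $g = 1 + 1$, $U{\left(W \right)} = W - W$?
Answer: $54$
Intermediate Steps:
$U{\left(W \right)} = 0$
$j{\left(b \right)} = -1$ ($j{\left(b \right)} = -1 + 0 = -1$)
$g = 2$
$J = 27$ ($J = 26 - -1 = 26 + 1 = 27$)
$g J = 2 \cdot 27 = 54$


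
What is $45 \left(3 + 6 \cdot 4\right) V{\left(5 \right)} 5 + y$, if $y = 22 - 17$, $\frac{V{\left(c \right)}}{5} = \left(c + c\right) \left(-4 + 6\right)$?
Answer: $607505$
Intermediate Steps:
$V{\left(c \right)} = 20 c$ ($V{\left(c \right)} = 5 \left(c + c\right) \left(-4 + 6\right) = 5 \cdot 2 c 2 = 5 \cdot 4 c = 20 c$)
$y = 5$
$45 \left(3 + 6 \cdot 4\right) V{\left(5 \right)} 5 + y = 45 \left(3 + 6 \cdot 4\right) 20 \cdot 5 \cdot 5 + 5 = 45 \left(3 + 24\right) 100 \cdot 5 + 5 = 45 \cdot 27 \cdot 100 \cdot 5 + 5 = 45 \cdot 2700 \cdot 5 + 5 = 45 \cdot 13500 + 5 = 607500 + 5 = 607505$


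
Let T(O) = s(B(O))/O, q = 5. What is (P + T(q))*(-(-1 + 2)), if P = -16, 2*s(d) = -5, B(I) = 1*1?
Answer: 33/2 ≈ 16.500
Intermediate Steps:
B(I) = 1
s(d) = -5/2 (s(d) = (1/2)*(-5) = -5/2)
T(O) = -5/(2*O)
(P + T(q))*(-(-1 + 2)) = (-16 - 5/2/5)*(-(-1 + 2)) = (-16 - 5/2*1/5)*(-1*1) = (-16 - 1/2)*(-1) = -33/2*(-1) = 33/2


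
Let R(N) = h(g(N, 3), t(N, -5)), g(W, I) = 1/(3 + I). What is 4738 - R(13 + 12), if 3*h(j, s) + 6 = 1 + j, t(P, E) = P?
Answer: 85313/18 ≈ 4739.6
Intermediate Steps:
h(j, s) = -5/3 + j/3 (h(j, s) = -2 + (1 + j)/3 = -2 + (⅓ + j/3) = -5/3 + j/3)
R(N) = -29/18 (R(N) = -5/3 + 1/(3*(3 + 3)) = -5/3 + (⅓)/6 = -5/3 + (⅓)*(⅙) = -5/3 + 1/18 = -29/18)
4738 - R(13 + 12) = 4738 - 1*(-29/18) = 4738 + 29/18 = 85313/18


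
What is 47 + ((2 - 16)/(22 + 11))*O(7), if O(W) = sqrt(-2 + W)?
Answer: 47 - 14*sqrt(5)/33 ≈ 46.051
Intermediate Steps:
47 + ((2 - 16)/(22 + 11))*O(7) = 47 + ((2 - 16)/(22 + 11))*sqrt(-2 + 7) = 47 + (-14/33)*sqrt(5) = 47 + (-14*1/33)*sqrt(5) = 47 - 14*sqrt(5)/33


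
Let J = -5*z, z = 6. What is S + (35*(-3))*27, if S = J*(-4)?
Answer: -2715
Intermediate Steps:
J = -30 (J = -5*6 = -30)
S = 120 (S = -30*(-4) = 120)
S + (35*(-3))*27 = 120 + (35*(-3))*27 = 120 - 105*27 = 120 - 2835 = -2715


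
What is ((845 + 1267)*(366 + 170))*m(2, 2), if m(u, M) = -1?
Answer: -1132032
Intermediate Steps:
((845 + 1267)*(366 + 170))*m(2, 2) = ((845 + 1267)*(366 + 170))*(-1) = (2112*536)*(-1) = 1132032*(-1) = -1132032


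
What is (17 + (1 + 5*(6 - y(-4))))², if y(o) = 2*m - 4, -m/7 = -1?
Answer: 4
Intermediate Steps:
m = 7 (m = -7*(-1) = 7)
y(o) = 10 (y(o) = 2*7 - 4 = 14 - 4 = 10)
(17 + (1 + 5*(6 - y(-4))))² = (17 + (1 + 5*(6 - 1*10)))² = (17 + (1 + 5*(6 - 10)))² = (17 + (1 + 5*(-4)))² = (17 + (1 - 20))² = (17 - 19)² = (-2)² = 4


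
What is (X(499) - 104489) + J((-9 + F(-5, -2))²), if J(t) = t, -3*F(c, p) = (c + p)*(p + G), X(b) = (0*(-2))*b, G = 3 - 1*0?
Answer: -940001/9 ≈ -1.0444e+5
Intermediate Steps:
G = 3 (G = 3 + 0 = 3)
X(b) = 0 (X(b) = 0*b = 0)
F(c, p) = -(3 + p)*(c + p)/3 (F(c, p) = -(c + p)*(p + 3)/3 = -(c + p)*(3 + p)/3 = -(3 + p)*(c + p)/3)
(X(499) - 104489) + J((-9 + F(-5, -2))²) = (0 - 104489) + (-9 + (-1*(-5) - 1*(-2) - ⅓*(-2)² - ⅓*(-5)*(-2)))² = -104489 + (-9 + (5 + 2 - ⅓*4 - 10/3))² = -104489 + (-9 + (5 + 2 - 4/3 - 10/3))² = -104489 + (-9 + 7/3)² = -104489 + (-20/3)² = -104489 + 400/9 = -940001/9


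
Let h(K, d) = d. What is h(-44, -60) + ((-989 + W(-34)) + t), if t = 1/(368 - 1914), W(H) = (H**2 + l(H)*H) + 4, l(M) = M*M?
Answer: -60592379/1546 ≈ -39193.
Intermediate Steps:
l(M) = M**2
W(H) = 4 + H**2 + H**3 (W(H) = (H**2 + H**2*H) + 4 = (H**2 + H**3) + 4 = 4 + H**2 + H**3)
t = -1/1546 (t = 1/(-1546) = -1/1546 ≈ -0.00064683)
h(-44, -60) + ((-989 + W(-34)) + t) = -60 + ((-989 + (4 + (-34)**2 + (-34)**3)) - 1/1546) = -60 + ((-989 + (4 + 1156 - 39304)) - 1/1546) = -60 + ((-989 - 38144) - 1/1546) = -60 + (-39133 - 1/1546) = -60 - 60499619/1546 = -60592379/1546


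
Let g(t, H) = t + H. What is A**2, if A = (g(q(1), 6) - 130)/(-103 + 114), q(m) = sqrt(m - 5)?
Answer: 15372/121 - 496*I/121 ≈ 127.04 - 4.0992*I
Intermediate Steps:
q(m) = sqrt(-5 + m)
g(t, H) = H + t
A = -124/11 + 2*I/11 (A = ((6 + sqrt(-5 + 1)) - 130)/(-103 + 114) = ((6 + sqrt(-4)) - 130)/11 = ((6 + 2*I) - 130)*(1/11) = (-124 + 2*I)*(1/11) = -124/11 + 2*I/11 ≈ -11.273 + 0.18182*I)
A**2 = (-124/11 + 2*I/11)**2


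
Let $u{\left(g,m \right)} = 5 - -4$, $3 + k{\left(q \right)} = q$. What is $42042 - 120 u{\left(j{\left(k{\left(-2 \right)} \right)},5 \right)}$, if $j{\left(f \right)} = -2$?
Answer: $40962$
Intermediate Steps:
$k{\left(q \right)} = -3 + q$
$u{\left(g,m \right)} = 9$ ($u{\left(g,m \right)} = 5 + 4 = 9$)
$42042 - 120 u{\left(j{\left(k{\left(-2 \right)} \right)},5 \right)} = 42042 - 120 \cdot 9 = 42042 - 1080 = 40962$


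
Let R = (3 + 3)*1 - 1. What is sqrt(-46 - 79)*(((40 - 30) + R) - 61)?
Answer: -230*I*sqrt(5) ≈ -514.3*I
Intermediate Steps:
R = 5 (R = 6*1 - 1 = 6 - 1 = 5)
sqrt(-46 - 79)*(((40 - 30) + R) - 61) = sqrt(-46 - 79)*(((40 - 30) + 5) - 61) = sqrt(-125)*((10 + 5) - 61) = (5*I*sqrt(5))*(15 - 61) = (5*I*sqrt(5))*(-46) = -230*I*sqrt(5)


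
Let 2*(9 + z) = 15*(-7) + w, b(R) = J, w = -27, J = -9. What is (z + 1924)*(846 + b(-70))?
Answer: 1547613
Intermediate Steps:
b(R) = -9
z = -75 (z = -9 + (15*(-7) - 27)/2 = -9 + (-105 - 27)/2 = -9 + (½)*(-132) = -9 - 66 = -75)
(z + 1924)*(846 + b(-70)) = (-75 + 1924)*(846 - 9) = 1849*837 = 1547613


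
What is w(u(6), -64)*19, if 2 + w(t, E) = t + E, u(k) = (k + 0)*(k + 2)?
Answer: -342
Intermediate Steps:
u(k) = k*(2 + k)
w(t, E) = -2 + E + t (w(t, E) = -2 + (t + E) = -2 + (E + t) = -2 + E + t)
w(u(6), -64)*19 = (-2 - 64 + 6*(2 + 6))*19 = (-2 - 64 + 6*8)*19 = (-2 - 64 + 48)*19 = -18*19 = -342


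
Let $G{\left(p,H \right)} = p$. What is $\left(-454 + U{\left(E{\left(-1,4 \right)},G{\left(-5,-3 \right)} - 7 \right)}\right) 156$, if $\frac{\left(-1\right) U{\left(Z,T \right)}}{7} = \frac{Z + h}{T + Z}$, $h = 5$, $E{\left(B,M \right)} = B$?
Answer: $-70488$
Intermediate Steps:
$U{\left(Z,T \right)} = - \frac{7 \left(5 + Z\right)}{T + Z}$ ($U{\left(Z,T \right)} = - 7 \frac{Z + 5}{T + Z} = - 7 \frac{5 + Z}{T + Z} = - \frac{7 \left(5 + Z\right)}{T + Z}$)
$\left(-454 + U{\left(E{\left(-1,4 \right)},G{\left(-5,-3 \right)} - 7 \right)}\right) 156 = \left(-454 + \frac{7 \left(-5 - -1\right)}{\left(-5 - 7\right) - 1}\right) 156 = \left(-454 + \frac{7 \left(-5 + 1\right)}{-12 - 1}\right) 156 = \left(-454 + 7 \frac{1}{-13} \left(-4\right)\right) 156 = \left(-454 + 7 \left(- \frac{1}{13}\right) \left(-4\right)\right) 156 = \left(-454 + \frac{28}{13}\right) 156 = \left(- \frac{5874}{13}\right) 156 = -70488$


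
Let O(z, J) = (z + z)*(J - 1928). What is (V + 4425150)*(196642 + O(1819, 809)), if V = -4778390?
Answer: 1368550667200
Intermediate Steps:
O(z, J) = 2*z*(-1928 + J) (O(z, J) = (2*z)*(-1928 + J) = 2*z*(-1928 + J))
(V + 4425150)*(196642 + O(1819, 809)) = (-4778390 + 4425150)*(196642 + 2*1819*(-1928 + 809)) = -353240*(196642 + 2*1819*(-1119)) = -353240*(196642 - 4070922) = -353240*(-3874280) = 1368550667200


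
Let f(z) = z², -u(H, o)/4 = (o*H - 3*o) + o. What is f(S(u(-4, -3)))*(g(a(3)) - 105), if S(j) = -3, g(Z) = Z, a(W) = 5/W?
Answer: -930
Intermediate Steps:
u(H, o) = 8*o - 4*H*o (u(H, o) = -4*((o*H - 3*o) + o) = -4*((H*o - 3*o) + o) = -4*((-3*o + H*o) + o) = -4*(-2*o + H*o) = 8*o - 4*H*o)
f(S(u(-4, -3)))*(g(a(3)) - 105) = (-3)²*(5/3 - 105) = 9*(5*(⅓) - 105) = 9*(5/3 - 105) = 9*(-310/3) = -930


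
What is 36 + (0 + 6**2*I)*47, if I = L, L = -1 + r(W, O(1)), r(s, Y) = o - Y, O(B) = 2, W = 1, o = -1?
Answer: -6732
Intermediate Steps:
r(s, Y) = -1 - Y
L = -4 (L = -1 + (-1 - 1*2) = -1 + (-1 - 2) = -1 - 3 = -4)
I = -4
36 + (0 + 6**2*I)*47 = 36 + (0 + 6**2*(-4))*47 = 36 + (0 + 36*(-4))*47 = 36 + (0 - 144)*47 = 36 - 144*47 = 36 - 6768 = -6732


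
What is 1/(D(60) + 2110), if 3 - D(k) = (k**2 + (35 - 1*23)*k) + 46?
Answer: -1/2253 ≈ -0.00044385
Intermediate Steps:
D(k) = -43 - k**2 - 12*k (D(k) = 3 - ((k**2 + (35 - 1*23)*k) + 46) = 3 - ((k**2 + (35 - 23)*k) + 46) = 3 - ((k**2 + 12*k) + 46) = 3 - (46 + k**2 + 12*k) = 3 + (-46 - k**2 - 12*k) = -43 - k**2 - 12*k)
1/(D(60) + 2110) = 1/((-43 - 1*60**2 - 12*60) + 2110) = 1/((-43 - 1*3600 - 720) + 2110) = 1/((-43 - 3600 - 720) + 2110) = 1/(-4363 + 2110) = 1/(-2253) = -1/2253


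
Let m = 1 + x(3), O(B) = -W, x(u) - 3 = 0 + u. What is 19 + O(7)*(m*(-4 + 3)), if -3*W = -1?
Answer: 64/3 ≈ 21.333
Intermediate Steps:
W = ⅓ (W = -⅓*(-1) = ⅓ ≈ 0.33333)
x(u) = 3 + u (x(u) = 3 + (0 + u) = 3 + u)
O(B) = -⅓ (O(B) = -1*⅓ = -⅓)
m = 7 (m = 1 + (3 + 3) = 1 + 6 = 7)
19 + O(7)*(m*(-4 + 3)) = 19 - 7*(-4 + 3)/3 = 19 - 7*(-1)/3 = 19 - ⅓*(-7) = 19 + 7/3 = 64/3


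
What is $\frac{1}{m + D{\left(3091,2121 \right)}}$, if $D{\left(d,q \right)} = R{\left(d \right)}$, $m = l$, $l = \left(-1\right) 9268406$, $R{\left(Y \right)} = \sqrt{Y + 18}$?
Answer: $- \frac{9268406}{85903349777727} - \frac{\sqrt{3109}}{85903349777727} \approx -1.0789 \cdot 10^{-7}$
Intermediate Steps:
$R{\left(Y \right)} = \sqrt{18 + Y}$
$l = -9268406$
$m = -9268406$
$D{\left(d,q \right)} = \sqrt{18 + d}$
$\frac{1}{m + D{\left(3091,2121 \right)}} = \frac{1}{-9268406 + \sqrt{18 + 3091}} = \frac{1}{-9268406 + \sqrt{3109}}$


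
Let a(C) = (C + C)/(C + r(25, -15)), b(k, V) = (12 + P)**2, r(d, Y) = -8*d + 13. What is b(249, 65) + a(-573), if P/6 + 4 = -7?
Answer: 1108653/380 ≈ 2917.5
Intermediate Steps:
P = -66 (P = -24 + 6*(-7) = -24 - 42 = -66)
r(d, Y) = 13 - 8*d
b(k, V) = 2916 (b(k, V) = (12 - 66)**2 = (-54)**2 = 2916)
a(C) = 2*C/(-187 + C) (a(C) = (C + C)/(C + (13 - 8*25)) = (2*C)/(C + (13 - 200)) = (2*C)/(C - 187) = (2*C)/(-187 + C) = 2*C/(-187 + C))
b(249, 65) + a(-573) = 2916 + 2*(-573)/(-187 - 573) = 2916 + 2*(-573)/(-760) = 2916 + 2*(-573)*(-1/760) = 2916 + 573/380 = 1108653/380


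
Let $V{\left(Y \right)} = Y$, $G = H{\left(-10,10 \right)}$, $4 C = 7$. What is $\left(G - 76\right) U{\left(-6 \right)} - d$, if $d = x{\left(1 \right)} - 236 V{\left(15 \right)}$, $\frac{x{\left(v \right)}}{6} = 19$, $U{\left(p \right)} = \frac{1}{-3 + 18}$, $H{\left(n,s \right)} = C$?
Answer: $\frac{68421}{20} \approx 3421.1$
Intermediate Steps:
$C = \frac{7}{4}$ ($C = \frac{1}{4} \cdot 7 = \frac{7}{4} \approx 1.75$)
$H{\left(n,s \right)} = \frac{7}{4}$
$G = \frac{7}{4} \approx 1.75$
$U{\left(p \right)} = \frac{1}{15}$
$x{\left(v \right)} = 114$ ($x{\left(v \right)} = 6 \cdot 19 = 114$)
$d = -3426$ ($d = 114 - 3540 = -3426$)
$\left(G - 76\right) U{\left(-6 \right)} - d = \left(\frac{7}{4} - 76\right) \frac{1}{15} - -3426 = \left(- \frac{297}{4}\right) \frac{1}{15} + 3426 = - \frac{99}{20} + 3426 = \frac{68421}{20}$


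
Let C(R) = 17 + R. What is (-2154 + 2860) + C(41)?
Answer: 764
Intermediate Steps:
(-2154 + 2860) + C(41) = (-2154 + 2860) + (17 + 41) = 706 + 58 = 764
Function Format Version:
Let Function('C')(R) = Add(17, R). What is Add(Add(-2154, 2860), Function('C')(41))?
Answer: 764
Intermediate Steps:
Add(Add(-2154, 2860), Function('C')(41)) = Add(Add(-2154, 2860), Add(17, 41)) = Add(706, 58) = 764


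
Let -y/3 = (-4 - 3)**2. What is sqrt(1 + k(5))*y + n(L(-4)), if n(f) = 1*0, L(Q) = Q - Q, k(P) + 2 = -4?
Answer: -147*I*sqrt(5) ≈ -328.7*I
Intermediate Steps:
k(P) = -6 (k(P) = -2 - 4 = -6)
L(Q) = 0
n(f) = 0
y = -147 (y = -3*(-4 - 3)**2 = -3*(-7)**2 = -3*49 = -147)
sqrt(1 + k(5))*y + n(L(-4)) = sqrt(1 - 6)*(-147) + 0 = sqrt(-5)*(-147) + 0 = (I*sqrt(5))*(-147) + 0 = -147*I*sqrt(5) + 0 = -147*I*sqrt(5)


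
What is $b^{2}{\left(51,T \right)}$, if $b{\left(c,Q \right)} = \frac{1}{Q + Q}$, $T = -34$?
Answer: $\frac{1}{4624} \approx 0.00021626$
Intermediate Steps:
$b{\left(c,Q \right)} = \frac{1}{2 Q}$
$b^{2}{\left(51,T \right)} = \left(\frac{1}{2 \left(-34\right)}\right)^{2} = \left(\frac{1}{2} \left(- \frac{1}{34}\right)\right)^{2} = \left(- \frac{1}{68}\right)^{2} = \frac{1}{4624}$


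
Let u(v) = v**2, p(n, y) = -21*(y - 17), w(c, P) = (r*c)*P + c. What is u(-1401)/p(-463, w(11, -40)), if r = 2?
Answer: 654267/6202 ≈ 105.49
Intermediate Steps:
w(c, P) = c + 2*P*c (w(c, P) = (2*c)*P + c = 2*P*c + c = c + 2*P*c)
p(n, y) = 357 - 21*y (p(n, y) = -21*(-17 + y) = 357 - 21*y)
u(-1401)/p(-463, w(11, -40)) = (-1401)**2/(357 - 231*(1 + 2*(-40))) = 1962801/(357 - 231*(1 - 80)) = 1962801/(357 - 231*(-79)) = 1962801/(357 - 21*(-869)) = 1962801/(357 + 18249) = 1962801/18606 = 1962801*(1/18606) = 654267/6202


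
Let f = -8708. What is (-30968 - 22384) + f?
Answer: -62060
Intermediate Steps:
(-30968 - 22384) + f = (-30968 - 22384) - 8708 = -53352 - 8708 = -62060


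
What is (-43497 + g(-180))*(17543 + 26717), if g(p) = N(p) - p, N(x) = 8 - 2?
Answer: -1916944860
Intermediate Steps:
N(x) = 6
g(p) = 6 - p
(-43497 + g(-180))*(17543 + 26717) = (-43497 + (6 - 1*(-180)))*(17543 + 26717) = (-43497 + (6 + 180))*44260 = (-43497 + 186)*44260 = -43311*44260 = -1916944860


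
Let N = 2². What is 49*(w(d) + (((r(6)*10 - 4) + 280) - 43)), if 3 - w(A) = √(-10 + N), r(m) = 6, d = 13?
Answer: 14504 - 49*I*√6 ≈ 14504.0 - 120.03*I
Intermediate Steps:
N = 4
w(A) = 3 - I*√6 (w(A) = 3 - √(-10 + 4) = 3 - √(-6) = 3 - I*√6)
49*(w(d) + (((r(6)*10 - 4) + 280) - 43)) = 49*((3 - I*√6) + (((6*10 - 4) + 280) - 43)) = 49*((3 - I*√6) + (((60 - 4) + 280) - 43)) = 49*((3 - I*√6) + ((56 + 280) - 43)) = 49*((3 - I*√6) + (336 - 43)) = 49*((3 - I*√6) + 293) = 49*(296 - I*√6) = 14504 - 49*I*√6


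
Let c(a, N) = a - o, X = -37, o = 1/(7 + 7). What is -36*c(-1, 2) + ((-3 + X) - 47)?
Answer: -339/7 ≈ -48.429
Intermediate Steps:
o = 1/14 ≈ 0.071429
c(a, N) = -1/14 + a (c(a, N) = a - 1*1/14 = a - 1/14 = -1/14 + a)
-36*c(-1, 2) + ((-3 + X) - 47) = -36*(-1/14 - 1) + ((-3 - 37) - 47) = -36*(-15/14) + (-40 - 47) = 270/7 - 87 = -339/7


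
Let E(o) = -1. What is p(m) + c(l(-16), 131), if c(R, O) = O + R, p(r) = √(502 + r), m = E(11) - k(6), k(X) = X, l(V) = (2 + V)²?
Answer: 327 + 3*√55 ≈ 349.25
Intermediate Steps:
m = -7 (m = -1 - 1*6 = -1 - 6 = -7)
p(m) + c(l(-16), 131) = √(502 - 7) + (131 + (2 - 16)²) = √495 + (131 + (-14)²) = 3*√55 + (131 + 196) = 3*√55 + 327 = 327 + 3*√55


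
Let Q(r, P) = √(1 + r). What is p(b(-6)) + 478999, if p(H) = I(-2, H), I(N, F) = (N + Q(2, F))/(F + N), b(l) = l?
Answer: 1915997/4 - √3/8 ≈ 4.7900e+5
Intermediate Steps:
I(N, F) = (N + √3)/(F + N) (I(N, F) = (N + √(1 + 2))/(F + N) = (N + √3)/(F + N))
p(H) = (-2 + √3)/(-2 + H) (p(H) = (-2 + √3)/(H - 2) = (-2 + √3)/(-2 + H))
p(b(-6)) + 478999 = (-2 + √3)/(-2 - 6) + 478999 = (-2 + √3)/(-8) + 478999 = -(-2 + √3)/8 + 478999 = (¼ - √3/8) + 478999 = 1915997/4 - √3/8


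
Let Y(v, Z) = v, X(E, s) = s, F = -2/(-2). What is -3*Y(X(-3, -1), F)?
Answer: 3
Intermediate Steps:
F = 1 (F = -2*(-½) = 1)
-3*Y(X(-3, -1), F) = -3*(-1) = 3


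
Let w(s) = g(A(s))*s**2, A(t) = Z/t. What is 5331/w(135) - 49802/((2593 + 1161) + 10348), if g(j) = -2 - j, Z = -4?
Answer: -310594597/84400470 ≈ -3.6800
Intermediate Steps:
A(t) = -4/t
w(s) = s**2*(-2 + 4/s) (w(s) = (-2 - (-4)/s)*s**2 = (-2 + 4/s)*s**2 = s**2*(-2 + 4/s))
5331/w(135) - 49802/((2593 + 1161) + 10348) = 5331/((2*135*(2 - 1*135))) - 49802/((2593 + 1161) + 10348) = 5331/((2*135*(2 - 135))) - 49802/(3754 + 10348) = 5331/((2*135*(-133))) - 49802/14102 = 5331/(-35910) - 49802*1/14102 = 5331*(-1/35910) - 24901/7051 = -1777/11970 - 24901/7051 = -310594597/84400470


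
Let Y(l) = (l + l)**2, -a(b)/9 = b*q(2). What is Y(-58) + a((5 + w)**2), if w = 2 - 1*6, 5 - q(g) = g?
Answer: 13429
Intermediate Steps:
q(g) = 5 - g
w = -4 (w = 2 - 6 = -4)
a(b) = -27*b (a(b) = -9*b*(5 - 1*2) = -9*b*(5 - 2) = -9*b*3 = -27*b)
Y(l) = 4*l**2 (Y(l) = (2*l)**2 = 4*l**2)
Y(-58) + a((5 + w)**2) = 4*(-58)**2 - 27*(5 - 4)**2 = 4*3364 - 27*1**2 = 13456 - 27*1 = 13456 - 27 = 13429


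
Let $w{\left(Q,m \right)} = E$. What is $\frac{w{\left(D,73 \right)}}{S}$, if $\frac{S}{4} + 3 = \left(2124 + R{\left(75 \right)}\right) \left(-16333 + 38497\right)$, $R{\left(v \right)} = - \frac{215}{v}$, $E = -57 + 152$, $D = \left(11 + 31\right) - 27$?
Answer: $\frac{475}{940255924} \approx 5.0518 \cdot 10^{-7}$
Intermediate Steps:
$D = 15$ ($D = 42 - 27 = 15$)
$E = 95$
$w{\left(Q,m \right)} = 95$
$S = \frac{940255924}{5}$ ($S = -12 + 4 \left(2124 - \frac{215}{75}\right) \left(-16333 + 38497\right) = -12 + 4 \left(2124 - \frac{43}{15}\right) 22164 = -12 + 4 \cdot \frac{31817}{15} \cdot 22164 = -12 + 4 \cdot \frac{235063996}{5} = -12 + \frac{940255984}{5} = \frac{940255924}{5} \approx 1.8805 \cdot 10^{8}$)
$\frac{w{\left(D,73 \right)}}{S} = \frac{95}{\frac{940255924}{5}} = 95 \cdot \frac{5}{940255924} = \frac{475}{940255924}$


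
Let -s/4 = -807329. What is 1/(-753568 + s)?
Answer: 1/2475748 ≈ 4.0392e-7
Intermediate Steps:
s = 3229316 (s = -4*(-807329) = 3229316)
1/(-753568 + s) = 1/(-753568 + 3229316) = 1/2475748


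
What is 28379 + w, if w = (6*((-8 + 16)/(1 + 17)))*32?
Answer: 85393/3 ≈ 28464.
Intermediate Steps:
w = 256/3 (w = (6*(8/18))*32 = (6*(8*(1/18)))*32 = (6*(4/9))*32 = (8/3)*32 = 256/3 ≈ 85.333)
28379 + w = 28379 + 256/3 = 85393/3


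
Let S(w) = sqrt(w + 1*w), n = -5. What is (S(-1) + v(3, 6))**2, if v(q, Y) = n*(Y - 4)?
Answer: (10 - I*sqrt(2))**2 ≈ 98.0 - 28.284*I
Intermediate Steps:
v(q, Y) = 20 - 5*Y (v(q, Y) = -5*(Y - 4) = -5*(-4 + Y) = 20 - 5*Y)
S(w) = sqrt(2)*sqrt(w) (S(w) = sqrt(w + w) = sqrt(2*w) = sqrt(2)*sqrt(w))
(S(-1) + v(3, 6))**2 = (sqrt(2)*sqrt(-1) + (20 - 5*6))**2 = (sqrt(2)*I + (20 - 30))**2 = (I*sqrt(2) - 10)**2 = (-10 + I*sqrt(2))**2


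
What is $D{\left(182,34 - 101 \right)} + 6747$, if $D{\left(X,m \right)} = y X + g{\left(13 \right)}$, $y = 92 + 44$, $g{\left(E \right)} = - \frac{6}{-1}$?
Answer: $31505$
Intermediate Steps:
$g{\left(E \right)} = 6$ ($g{\left(E \right)} = \left(-6\right) \left(-1\right) = 6$)
$y = 136$
$D{\left(X,m \right)} = 6 + 136 X$ ($D{\left(X,m \right)} = 136 X + 6 = 6 + 136 X$)
$D{\left(182,34 - 101 \right)} + 6747 = \left(6 + 136 \cdot 182\right) + 6747 = \left(6 + 24752\right) + 6747 = 24758 + 6747 = 31505$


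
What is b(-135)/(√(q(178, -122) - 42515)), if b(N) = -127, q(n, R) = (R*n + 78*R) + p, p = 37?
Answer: 127*I*√910/8190 ≈ 0.46778*I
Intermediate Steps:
q(n, R) = 37 + 78*R + R*n (q(n, R) = (R*n + 78*R) + 37 = (78*R + R*n) + 37 = 37 + 78*R + R*n)
b(-135)/(√(q(178, -122) - 42515)) = -127/√((37 + 78*(-122) - 122*178) - 42515) = -127/√((37 - 9516 - 21716) - 42515) = -127/√(-31195 - 42515) = -127*(-I*√910/8190) = -(-127)*I*√910/8190 = 127*I*√910/8190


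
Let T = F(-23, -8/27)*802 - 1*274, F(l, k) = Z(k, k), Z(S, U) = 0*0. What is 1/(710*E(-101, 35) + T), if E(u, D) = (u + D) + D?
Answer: -1/22284 ≈ -4.4875e-5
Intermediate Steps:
Z(S, U) = 0
E(u, D) = u + 2*D (E(u, D) = (D + u) + D = u + 2*D)
F(l, k) = 0
T = -274 (T = 0*802 - 1*274 = 0 - 274 = -274)
1/(710*E(-101, 35) + T) = 1/(710*(-101 + 2*35) - 274) = 1/(710*(-101 + 70) - 274) = 1/(710*(-31) - 274) = 1/(-22010 - 274) = 1/(-22284) = -1/22284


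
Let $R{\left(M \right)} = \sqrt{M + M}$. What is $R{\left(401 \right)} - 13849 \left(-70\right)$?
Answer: $969430 + \sqrt{802} \approx 9.6946 \cdot 10^{5}$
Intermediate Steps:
$R{\left(M \right)} = \sqrt{2} \sqrt{M}$ ($R{\left(M \right)} = \sqrt{2 M} = \sqrt{2} \sqrt{M}$)
$R{\left(401 \right)} - 13849 \left(-70\right) = \sqrt{2} \sqrt{401} - 13849 \left(-70\right) = \sqrt{802} - -969430 = \sqrt{802} + 969430 = 969430 + \sqrt{802}$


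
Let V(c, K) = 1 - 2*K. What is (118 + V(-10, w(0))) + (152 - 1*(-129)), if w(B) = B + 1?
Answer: 398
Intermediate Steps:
w(B) = 1 + B
(118 + V(-10, w(0))) + (152 - 1*(-129)) = (118 + (1 - 2*(1 + 0))) + (152 - 1*(-129)) = (118 + (1 - 2*1)) + (152 + 129) = (118 + (1 - 2)) + 281 = (118 - 1) + 281 = 117 + 281 = 398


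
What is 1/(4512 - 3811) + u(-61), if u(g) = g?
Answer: -42760/701 ≈ -60.999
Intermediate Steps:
1/(4512 - 3811) + u(-61) = 1/(4512 - 3811) - 61 = 1/701 - 61 = -42760/701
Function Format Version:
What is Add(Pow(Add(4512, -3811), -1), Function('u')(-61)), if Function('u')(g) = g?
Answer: Rational(-42760, 701) ≈ -60.999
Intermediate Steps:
Add(Pow(Add(4512, -3811), -1), Function('u')(-61)) = Add(Pow(Add(4512, -3811), -1), -61) = Add(Pow(701, -1), -61) = Add(Rational(1, 701), -61) = Rational(-42760, 701)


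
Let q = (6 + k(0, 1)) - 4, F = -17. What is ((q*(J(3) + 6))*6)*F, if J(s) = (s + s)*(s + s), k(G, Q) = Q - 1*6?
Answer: 12852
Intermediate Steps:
k(G, Q) = -6 + Q (k(G, Q) = Q - 6 = -6 + Q)
q = -3 (q = (6 + (-6 + 1)) - 4 = (6 - 5) - 4 = 1 - 4 = -3)
J(s) = 4*s² (J(s) = (2*s)*(2*s) = 4*s²)
((q*(J(3) + 6))*6)*F = (-3*(4*3² + 6)*6)*(-17) = (-3*(4*9 + 6)*6)*(-17) = (-3*(36 + 6)*6)*(-17) = (-3*42*6)*(-17) = -126*6*(-17) = -756*(-17) = 12852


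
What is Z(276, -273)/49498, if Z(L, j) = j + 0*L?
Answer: -273/49498 ≈ -0.0055154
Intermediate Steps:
Z(L, j) = j (Z(L, j) = j + 0 = j)
Z(276, -273)/49498 = -273/49498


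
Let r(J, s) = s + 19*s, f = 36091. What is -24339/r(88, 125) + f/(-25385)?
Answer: -141614603/12692500 ≈ -11.157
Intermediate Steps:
r(J, s) = 20*s
-24339/r(88, 125) + f/(-25385) = -24339/(20*125) + 36091/(-25385) = -24339/2500 + 36091*(-1/25385) = -24339*1/2500 - 36091/25385 = -24339/2500 - 36091/25385 = -141614603/12692500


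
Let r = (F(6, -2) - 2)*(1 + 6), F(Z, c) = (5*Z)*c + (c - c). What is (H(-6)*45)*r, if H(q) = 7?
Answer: -136710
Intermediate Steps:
F(Z, c) = 5*Z*c (F(Z, c) = 5*Z*c + 0 = 5*Z*c)
r = -434 (r = (5*6*(-2) - 2)*(1 + 6) = (-60 - 2)*7 = -62*7 = -434)
(H(-6)*45)*r = (7*45)*(-434) = 315*(-434) = -136710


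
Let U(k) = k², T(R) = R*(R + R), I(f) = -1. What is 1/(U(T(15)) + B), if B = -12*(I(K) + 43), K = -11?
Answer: 1/201996 ≈ 4.9506e-6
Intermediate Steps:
T(R) = 2*R² (T(R) = R*(2*R) = 2*R²)
B = -504 (B = -12*(-1 + 43) = -12*42 = -504)
1/(U(T(15)) + B) = 1/((2*15²)² - 504) = 1/((2*225)² - 504) = 1/(450² - 504) = 1/(202500 - 504) = 1/201996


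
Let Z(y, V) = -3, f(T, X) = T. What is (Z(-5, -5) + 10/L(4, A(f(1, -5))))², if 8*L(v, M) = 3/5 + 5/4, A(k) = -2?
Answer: 2217121/1369 ≈ 1619.5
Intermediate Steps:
L(v, M) = 37/160 (L(v, M) = (3/5 + 5/4)/8 = (3*(⅕) + 5*(¼))/8 = (⅗ + 5/4)/8 = (⅛)*(37/20) = 37/160)
(Z(-5, -5) + 10/L(4, A(f(1, -5))))² = (-3 + 10/(37/160))² = (-3 + 10*(160/37))² = (-3 + 1600/37)² = (1489/37)² = 2217121/1369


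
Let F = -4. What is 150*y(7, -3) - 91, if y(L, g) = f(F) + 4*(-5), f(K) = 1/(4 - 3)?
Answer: -2941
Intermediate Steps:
f(K) = 1 (f(K) = 1/1 = 1)
y(L, g) = -19 (y(L, g) = 1 + 4*(-5) = 1 - 20 = -19)
150*y(7, -3) - 91 = 150*(-19) - 91 = -2850 - 91 = -2941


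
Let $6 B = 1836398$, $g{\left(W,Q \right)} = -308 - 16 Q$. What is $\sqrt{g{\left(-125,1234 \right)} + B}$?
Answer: $\frac{\sqrt{2574129}}{3} \approx 534.8$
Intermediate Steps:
$B = \frac{918199}{3}$ ($B = \frac{1}{6} \cdot 1836398 = \frac{918199}{3} \approx 3.0607 \cdot 10^{5}$)
$\sqrt{g{\left(-125,1234 \right)} + B} = \sqrt{\left(-308 - 19744\right) + \frac{918199}{3}} = \sqrt{-20052 + \frac{918199}{3}} = \sqrt{\frac{858043}{3}} = \frac{\sqrt{2574129}}{3}$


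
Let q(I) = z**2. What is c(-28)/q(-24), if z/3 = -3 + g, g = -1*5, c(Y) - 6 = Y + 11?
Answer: -11/576 ≈ -0.019097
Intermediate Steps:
c(Y) = 17 + Y (c(Y) = 6 + (Y + 11) = 6 + (11 + Y) = 17 + Y)
g = -5
z = -24 (z = 3*(-3 - 5) = 3*(-8) = -24)
q(I) = 576 (q(I) = (-24)**2 = 576)
c(-28)/q(-24) = (17 - 28)/576 = -11*1/576 = -11/576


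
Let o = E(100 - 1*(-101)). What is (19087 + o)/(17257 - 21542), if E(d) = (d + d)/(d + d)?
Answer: -19088/4285 ≈ -4.4546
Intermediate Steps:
E(d) = 1 (E(d) = (2*d)/((2*d)) = (2*d)*(1/(2*d)) = 1)
o = 1
(19087 + o)/(17257 - 21542) = (19087 + 1)/(17257 - 21542) = 19088/(-4285) = 19088*(-1/4285) = -19088/4285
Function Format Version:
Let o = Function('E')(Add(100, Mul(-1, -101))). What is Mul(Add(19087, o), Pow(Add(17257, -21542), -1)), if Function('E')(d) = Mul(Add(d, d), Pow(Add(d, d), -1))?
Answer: Rational(-19088, 4285) ≈ -4.4546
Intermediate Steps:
Function('E')(d) = 1 (Function('E')(d) = Mul(Mul(2, d), Pow(Mul(2, d), -1)) = Mul(Mul(2, d), Mul(Rational(1, 2), Pow(d, -1))) = 1)
o = 1
Mul(Add(19087, o), Pow(Add(17257, -21542), -1)) = Mul(Add(19087, 1), Pow(Add(17257, -21542), -1)) = Mul(19088, Pow(-4285, -1)) = Mul(19088, Rational(-1, 4285)) = Rational(-19088, 4285)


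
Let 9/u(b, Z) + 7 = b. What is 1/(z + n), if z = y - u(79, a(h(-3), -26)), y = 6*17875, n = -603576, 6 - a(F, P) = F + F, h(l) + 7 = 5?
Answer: -8/3970609 ≈ -2.0148e-6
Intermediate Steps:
h(l) = -2 (h(l) = -7 + 5 = -2)
a(F, P) = 6 - 2*F (a(F, P) = 6 - (F + F) = 6 - 2*F)
u(b, Z) = 9/(-7 + b)
y = 107250
z = 857999/8 (z = 107250 - 9/(-7 + 79) = 107250 - 9/72 = 107250 - 1*⅛ = 107250 - ⅛ = 857999/8 ≈ 1.0725e+5)
1/(z + n) = 1/(857999/8 - 603576) = 1/(-3970609/8) = -8/3970609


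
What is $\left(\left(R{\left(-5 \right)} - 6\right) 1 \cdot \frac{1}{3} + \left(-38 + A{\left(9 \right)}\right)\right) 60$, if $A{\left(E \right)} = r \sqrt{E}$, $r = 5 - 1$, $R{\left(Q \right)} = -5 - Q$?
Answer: $-1680$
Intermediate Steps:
$r = 4$
$A{\left(E \right)} = 4 \sqrt{E}$
$\left(\left(R{\left(-5 \right)} - 6\right) 1 \cdot \frac{1}{3} + \left(-38 + A{\left(9 \right)}\right)\right) 60 = \left(\left(\left(-5 - -5\right) - 6\right) 1 \cdot \frac{1}{3} - \left(38 - 4 \sqrt{9}\right)\right) 60 = \left(\left(\left(-5 + 5\right) - 6\right) 1 \cdot \frac{1}{3} + \left(-38 + 4 \cdot 3\right)\right) 60 = \left(\left(0 - 6\right) \frac{1}{3} + \left(-38 + 12\right)\right) 60 = \left(\left(-6\right) \frac{1}{3} - 26\right) 60 = \left(-2 - 26\right) 60 = \left(-28\right) 60 = -1680$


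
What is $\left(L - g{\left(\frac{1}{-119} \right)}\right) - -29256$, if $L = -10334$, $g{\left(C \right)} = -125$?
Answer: $19047$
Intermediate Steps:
$\left(L - g{\left(\frac{1}{-119} \right)}\right) - -29256 = \left(-10334 - -125\right) - -29256 = \left(-10334 + 125\right) + 29256 = -10209 + 29256 = 19047$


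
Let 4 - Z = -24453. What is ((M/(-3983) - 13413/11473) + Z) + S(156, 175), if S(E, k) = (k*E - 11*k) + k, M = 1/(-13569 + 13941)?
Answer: 121437508364225/2428466964 ≈ 50006.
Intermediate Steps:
Z = 24457 (Z = 4 - 1*(-24453) = 4 + 24453 = 24457)
M = 1/372 ≈ 0.0026882
S(E, k) = -10*k + E*k (S(E, k) = (E*k - 11*k) + k = (-11*k + E*k) + k = -10*k + E*k)
((M/(-3983) - 13413/11473) + Z) + S(156, 175) = (((1/372)/(-3983) - 13413/11473) + 24457) + 175*(-10 + 156) = (((1/372)*(-1/3983) - 13413*1/11473) + 24457) + 175*146 = ((-1/1481676 - 13413/11473) + 24457) + 25550 = (-2839104523/2428466964 + 24457) + 25550 = 59390177434025/2428466964 + 25550 = 121437508364225/2428466964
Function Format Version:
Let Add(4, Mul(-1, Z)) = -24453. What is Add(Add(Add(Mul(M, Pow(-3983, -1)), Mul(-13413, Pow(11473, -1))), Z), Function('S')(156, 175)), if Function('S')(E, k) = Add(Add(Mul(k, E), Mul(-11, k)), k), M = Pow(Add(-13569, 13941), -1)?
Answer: Rational(121437508364225, 2428466964) ≈ 50006.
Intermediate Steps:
Z = 24457 (Z = Add(4, Mul(-1, -24453)) = Add(4, 24453) = 24457)
M = Rational(1, 372) (M = Pow(372, -1) = Rational(1, 372) ≈ 0.0026882)
Function('S')(E, k) = Add(Mul(-10, k), Mul(E, k)) (Function('S')(E, k) = Add(Add(Mul(E, k), Mul(-11, k)), k) = Add(Add(Mul(-11, k), Mul(E, k)), k) = Add(Mul(-10, k), Mul(E, k)))
Add(Add(Add(Mul(M, Pow(-3983, -1)), Mul(-13413, Pow(11473, -1))), Z), Function('S')(156, 175)) = Add(Add(Add(Mul(Rational(1, 372), Pow(-3983, -1)), Mul(-13413, Pow(11473, -1))), 24457), Mul(175, Add(-10, 156))) = Add(Add(Add(Mul(Rational(1, 372), Rational(-1, 3983)), Mul(-13413, Rational(1, 11473))), 24457), Mul(175, 146)) = Add(Add(Add(Rational(-1, 1481676), Rational(-13413, 11473)), 24457), 25550) = Add(Add(Rational(-2839104523, 2428466964), 24457), 25550) = Add(Rational(59390177434025, 2428466964), 25550) = Rational(121437508364225, 2428466964)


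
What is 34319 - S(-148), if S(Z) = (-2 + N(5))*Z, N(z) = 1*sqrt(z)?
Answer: 34023 + 148*sqrt(5) ≈ 34354.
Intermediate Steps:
N(z) = sqrt(z)
S(Z) = Z*(-2 + sqrt(5)) (S(Z) = (-2 + sqrt(5))*Z = Z*(-2 + sqrt(5)))
34319 - S(-148) = 34319 - (-148)*(-2 + sqrt(5)) = 34319 - (296 - 148*sqrt(5)) = 34319 + (-296 + 148*sqrt(5)) = 34023 + 148*sqrt(5)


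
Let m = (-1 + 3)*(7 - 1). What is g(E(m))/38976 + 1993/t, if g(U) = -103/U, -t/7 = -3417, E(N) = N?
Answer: 6324397/76103424 ≈ 0.083103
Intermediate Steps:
m = 12 (m = 2*6 = 12)
t = 23919 (t = -7*(-3417) = 23919)
g(E(m))/38976 + 1993/t = -103/12/38976 + 1993/23919 = -103*1/12*(1/38976) + 1993*(1/23919) = -103/12*1/38976 + 1993/23919 = -103/467712 + 1993/23919 = 6324397/76103424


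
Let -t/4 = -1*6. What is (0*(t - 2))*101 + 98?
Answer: 98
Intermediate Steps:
t = 24 (t = -(-4)*6 = -4*(-6) = 24)
(0*(t - 2))*101 + 98 = (0*(24 - 2))*101 + 98 = (0*22)*101 + 98 = 0*101 + 98 = 0 + 98 = 98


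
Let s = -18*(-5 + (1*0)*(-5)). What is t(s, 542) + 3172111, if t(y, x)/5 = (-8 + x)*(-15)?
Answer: 3132061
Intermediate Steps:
s = 90 (s = -18*(-5 + 0*(-5)) = -18*(-5 + 0) = -18*(-5) = 90)
t(y, x) = 600 - 75*x (t(y, x) = 5*((-8 + x)*(-15)) = 5*(120 - 15*x) = 600 - 75*x)
t(s, 542) + 3172111 = (600 - 75*542) + 3172111 = (600 - 40650) + 3172111 = -40050 + 3172111 = 3132061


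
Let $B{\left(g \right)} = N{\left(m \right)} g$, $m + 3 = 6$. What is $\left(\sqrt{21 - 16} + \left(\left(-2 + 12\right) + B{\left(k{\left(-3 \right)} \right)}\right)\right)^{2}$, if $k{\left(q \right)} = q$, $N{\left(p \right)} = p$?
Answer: $\left(1 + \sqrt{5}\right)^{2} \approx 10.472$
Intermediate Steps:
$m = 3$ ($m = -3 + 6 = 3$)
$B{\left(g \right)} = 3 g$
$\left(\sqrt{21 - 16} + \left(\left(-2 + 12\right) + B{\left(k{\left(-3 \right)} \right)}\right)\right)^{2} = \left(\sqrt{21 - 16} + \left(\left(-2 + 12\right) + 3 \left(-3\right)\right)\right)^{2} = \left(\sqrt{5} + \left(10 - 9\right)\right)^{2} = \left(\sqrt{5} + 1\right)^{2} = \left(1 + \sqrt{5}\right)^{2}$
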